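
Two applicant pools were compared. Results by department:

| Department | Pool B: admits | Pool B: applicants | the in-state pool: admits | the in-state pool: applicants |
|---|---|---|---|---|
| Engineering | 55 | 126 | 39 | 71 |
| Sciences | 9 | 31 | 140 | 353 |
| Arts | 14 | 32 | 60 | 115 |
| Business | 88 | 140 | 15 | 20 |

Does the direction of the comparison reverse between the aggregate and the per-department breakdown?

Engineering: Pool B 55/126 = 43.7%, the in-state pool 39/71 = 54.9% → the in-state pool
Sciences: Pool B 9/31 = 29.0%, the in-state pool 140/353 = 39.7% → the in-state pool
Arts: Pool B 14/32 = 43.8%, the in-state pool 60/115 = 52.2% → the in-state pool
Business: Pool B 88/140 = 62.9%, the in-state pool 15/20 = 75.0% → the in-state pool
Overall: Pool B 166/329 = 50.5%, the in-state pool 254/559 = 45.4% → Pool B
The in-state pool wins each department group but Pool B wins overall — the comparison reverses. The in-state pool's applicants skew toward Sciences, which has a lower base rate.

Yes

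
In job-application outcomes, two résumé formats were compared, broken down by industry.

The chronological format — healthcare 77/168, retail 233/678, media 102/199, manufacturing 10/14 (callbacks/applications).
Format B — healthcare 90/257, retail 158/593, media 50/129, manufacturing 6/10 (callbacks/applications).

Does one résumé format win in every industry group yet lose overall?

Healthcare: the chronological format 77/168 = 45.8%, Format B 90/257 = 35.0% → the chronological format
Retail: the chronological format 233/678 = 34.4%, Format B 158/593 = 26.6% → the chronological format
Media: the chronological format 102/199 = 51.3%, Format B 50/129 = 38.8% → the chronological format
Manufacturing: the chronological format 10/14 = 71.4%, Format B 6/10 = 60.0% → the chronological format
Overall: the chronological format 422/1059 = 39.8%, Format B 304/989 = 30.7% → the chronological format
The chronological format wins overall and in every industry group — no reversal.

No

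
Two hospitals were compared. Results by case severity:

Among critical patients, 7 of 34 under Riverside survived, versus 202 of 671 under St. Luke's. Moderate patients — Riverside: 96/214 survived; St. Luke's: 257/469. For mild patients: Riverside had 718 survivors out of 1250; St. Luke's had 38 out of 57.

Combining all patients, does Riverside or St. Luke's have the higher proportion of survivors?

Critical: Riverside 7/34 = 20.6%, St. Luke's 202/671 = 30.1% → St. Luke's
Moderate: Riverside 96/214 = 44.9%, St. Luke's 257/469 = 54.8% → St. Luke's
Mild: Riverside 718/1250 = 57.4%, St. Luke's 38/57 = 66.7% → St. Luke's
Overall: Riverside 821/1498 = 54.8%, St. Luke's 497/1197 = 41.5% → Riverside
(St. Luke's wins every case group but Riverside wins overall — St. Luke's's patients skew toward the low-rate critical group.)

Riverside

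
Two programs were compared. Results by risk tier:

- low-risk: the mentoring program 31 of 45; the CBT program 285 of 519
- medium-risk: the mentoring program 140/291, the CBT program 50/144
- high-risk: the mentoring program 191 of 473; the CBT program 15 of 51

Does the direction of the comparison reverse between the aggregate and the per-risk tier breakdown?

Yes

Low-risk: the mentoring program 31/45 = 68.9%, the CBT program 285/519 = 54.9% → the mentoring program
Medium-risk: the mentoring program 140/291 = 48.1%, the CBT program 50/144 = 34.7% → the mentoring program
High-risk: the mentoring program 191/473 = 40.4%, the CBT program 15/51 = 29.4% → the mentoring program
Overall: the mentoring program 362/809 = 44.7%, the CBT program 350/714 = 49.0% → the CBT program
The mentoring program wins each risk group but the CBT program wins overall — the comparison reverses. The mentoring program's participants skew toward high-risk, which has a lower base rate.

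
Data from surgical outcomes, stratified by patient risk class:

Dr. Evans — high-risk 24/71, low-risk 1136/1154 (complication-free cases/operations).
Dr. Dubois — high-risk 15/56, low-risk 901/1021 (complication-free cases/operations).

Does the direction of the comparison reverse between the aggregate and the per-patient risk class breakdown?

No

High-risk: Dr. Evans 24/71 = 33.8%, Dr. Dubois 15/56 = 26.8% → Dr. Evans
Low-risk: Dr. Evans 1136/1154 = 98.4%, Dr. Dubois 901/1021 = 88.2% → Dr. Evans
Overall: Dr. Evans 1160/1225 = 94.7%, Dr. Dubois 916/1077 = 85.1% → Dr. Evans
Dr. Evans wins overall and in every patient risk group — no reversal.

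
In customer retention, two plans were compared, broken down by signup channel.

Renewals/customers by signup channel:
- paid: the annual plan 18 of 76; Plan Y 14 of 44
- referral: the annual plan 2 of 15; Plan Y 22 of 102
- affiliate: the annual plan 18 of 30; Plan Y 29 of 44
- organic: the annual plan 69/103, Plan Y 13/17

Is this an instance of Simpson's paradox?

Paid: the annual plan 18/76 = 23.7%, Plan Y 14/44 = 31.8% → Plan Y
Referral: the annual plan 2/15 = 13.3%, Plan Y 22/102 = 21.6% → Plan Y
Affiliate: the annual plan 18/30 = 60.0%, Plan Y 29/44 = 65.9% → Plan Y
Organic: the annual plan 69/103 = 67.0%, Plan Y 13/17 = 76.5% → Plan Y
Overall: the annual plan 107/224 = 47.8%, Plan Y 78/207 = 37.7% → the annual plan
Plan Y wins each signup group but the annual plan wins overall — the comparison reverses. Plan Y's customers skew toward referral, which has a lower base rate.

Yes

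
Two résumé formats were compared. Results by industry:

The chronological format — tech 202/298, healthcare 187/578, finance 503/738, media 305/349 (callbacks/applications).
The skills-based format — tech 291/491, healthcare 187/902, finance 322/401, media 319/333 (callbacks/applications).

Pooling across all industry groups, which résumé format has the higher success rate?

the chronological format

Tech: the chronological format 202/298 = 67.8%, the skills-based format 291/491 = 59.3% → the chronological format
Healthcare: the chronological format 187/578 = 32.4%, the skills-based format 187/902 = 20.7% → the chronological format
Finance: the chronological format 503/738 = 68.2%, the skills-based format 322/401 = 80.3% → the skills-based format
Media: the chronological format 305/349 = 87.4%, the skills-based format 319/333 = 95.8% → the skills-based format
Overall: the chronological format 1197/1963 = 61.0%, the skills-based format 1119/2127 = 52.6% → the chronological format
(Neither sweeps every industry group, but the chronological format has the higher pooled rate.)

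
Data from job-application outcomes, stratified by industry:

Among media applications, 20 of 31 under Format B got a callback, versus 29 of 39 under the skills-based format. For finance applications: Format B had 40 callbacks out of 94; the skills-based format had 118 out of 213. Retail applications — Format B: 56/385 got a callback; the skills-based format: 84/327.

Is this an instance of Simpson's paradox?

Media: Format B 20/31 = 64.5%, the skills-based format 29/39 = 74.4% → the skills-based format
Finance: Format B 40/94 = 42.6%, the skills-based format 118/213 = 55.4% → the skills-based format
Retail: Format B 56/385 = 14.5%, the skills-based format 84/327 = 25.7% → the skills-based format
Overall: Format B 116/510 = 22.7%, the skills-based format 231/579 = 39.9% → the skills-based format
The skills-based format wins overall and in every industry group — no reversal.

No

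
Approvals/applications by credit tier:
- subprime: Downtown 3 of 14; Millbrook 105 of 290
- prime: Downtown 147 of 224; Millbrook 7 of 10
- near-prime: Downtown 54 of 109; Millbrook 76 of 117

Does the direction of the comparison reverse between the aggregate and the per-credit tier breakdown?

Subprime: Downtown 3/14 = 21.4%, Millbrook 105/290 = 36.2% → Millbrook
Prime: Downtown 147/224 = 65.6%, Millbrook 7/10 = 70.0% → Millbrook
Near-prime: Downtown 54/109 = 49.5%, Millbrook 76/117 = 65.0% → Millbrook
Overall: Downtown 204/347 = 58.8%, Millbrook 188/417 = 45.1% → Downtown
Millbrook wins each credit group but Downtown wins overall — the comparison reverses. Millbrook's applications skew toward subprime, which has a lower base rate.

Yes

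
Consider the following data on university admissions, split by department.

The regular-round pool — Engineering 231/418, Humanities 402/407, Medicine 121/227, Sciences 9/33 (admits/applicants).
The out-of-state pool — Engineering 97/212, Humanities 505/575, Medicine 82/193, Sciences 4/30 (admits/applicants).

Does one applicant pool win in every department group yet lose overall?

No

Engineering: the regular-round pool 231/418 = 55.3%, the out-of-state pool 97/212 = 45.8% → the regular-round pool
Humanities: the regular-round pool 402/407 = 98.8%, the out-of-state pool 505/575 = 87.8% → the regular-round pool
Medicine: the regular-round pool 121/227 = 53.3%, the out-of-state pool 82/193 = 42.5% → the regular-round pool
Sciences: the regular-round pool 9/33 = 27.3%, the out-of-state pool 4/30 = 13.3% → the regular-round pool
Overall: the regular-round pool 763/1085 = 70.3%, the out-of-state pool 688/1010 = 68.1% → the regular-round pool
The regular-round pool wins overall and in every department group — no reversal.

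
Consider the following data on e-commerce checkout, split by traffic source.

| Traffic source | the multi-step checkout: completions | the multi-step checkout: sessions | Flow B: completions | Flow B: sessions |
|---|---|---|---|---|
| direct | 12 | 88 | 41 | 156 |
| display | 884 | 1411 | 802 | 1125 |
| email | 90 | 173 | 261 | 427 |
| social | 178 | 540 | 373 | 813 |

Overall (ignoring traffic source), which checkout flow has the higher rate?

Direct: the multi-step checkout 12/88 = 13.6%, Flow B 41/156 = 26.3% → Flow B
Display: the multi-step checkout 884/1411 = 62.7%, Flow B 802/1125 = 71.3% → Flow B
Email: the multi-step checkout 90/173 = 52.0%, Flow B 261/427 = 61.1% → Flow B
Social: the multi-step checkout 178/540 = 33.0%, Flow B 373/813 = 45.9% → Flow B
Overall: the multi-step checkout 1164/2212 = 52.6%, Flow B 1477/2521 = 58.6% → Flow B

Flow B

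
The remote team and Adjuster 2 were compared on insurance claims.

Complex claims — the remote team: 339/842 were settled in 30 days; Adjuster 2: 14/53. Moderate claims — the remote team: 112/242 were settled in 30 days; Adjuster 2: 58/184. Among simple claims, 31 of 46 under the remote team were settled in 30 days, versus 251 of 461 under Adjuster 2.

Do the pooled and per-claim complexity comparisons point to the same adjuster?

Complex: the remote team 339/842 = 40.3%, Adjuster 2 14/53 = 26.4% → the remote team
Moderate: the remote team 112/242 = 46.3%, Adjuster 2 58/184 = 31.5% → the remote team
Simple: the remote team 31/46 = 67.4%, Adjuster 2 251/461 = 54.4% → the remote team
Overall: the remote team 482/1130 = 42.7%, Adjuster 2 323/698 = 46.3% → Adjuster 2
The remote team wins each claim group but Adjuster 2 wins overall — the comparison reverses. The remote team's claims skew toward complex, which has a lower base rate.

No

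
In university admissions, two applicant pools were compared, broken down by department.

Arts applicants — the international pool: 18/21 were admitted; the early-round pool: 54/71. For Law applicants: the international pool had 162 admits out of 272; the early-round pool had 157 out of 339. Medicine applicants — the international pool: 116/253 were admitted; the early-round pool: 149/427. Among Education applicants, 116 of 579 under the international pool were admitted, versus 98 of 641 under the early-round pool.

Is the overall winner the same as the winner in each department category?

Arts: the international pool 18/21 = 85.7%, the early-round pool 54/71 = 76.1% → the international pool
Law: the international pool 162/272 = 59.6%, the early-round pool 157/339 = 46.3% → the international pool
Medicine: the international pool 116/253 = 45.8%, the early-round pool 149/427 = 34.9% → the international pool
Education: the international pool 116/579 = 20.0%, the early-round pool 98/641 = 15.3% → the international pool
Overall: the international pool 412/1125 = 36.6%, the early-round pool 458/1478 = 31.0% → the international pool
The international pool wins overall and in every department group — no reversal.

Yes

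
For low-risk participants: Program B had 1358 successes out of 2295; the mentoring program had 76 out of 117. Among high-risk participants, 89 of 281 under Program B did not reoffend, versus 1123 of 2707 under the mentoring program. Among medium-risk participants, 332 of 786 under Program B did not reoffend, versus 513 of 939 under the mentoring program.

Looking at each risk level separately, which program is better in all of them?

the mentoring program

Low-risk: Program B 1358/2295 = 59.2%, the mentoring program 76/117 = 65.0% → the mentoring program
High-risk: Program B 89/281 = 31.7%, the mentoring program 1123/2707 = 41.5% → the mentoring program
Medium-risk: Program B 332/786 = 42.2%, the mentoring program 513/939 = 54.6% → the mentoring program
The mentoring program has the higher rate in all 3 groups.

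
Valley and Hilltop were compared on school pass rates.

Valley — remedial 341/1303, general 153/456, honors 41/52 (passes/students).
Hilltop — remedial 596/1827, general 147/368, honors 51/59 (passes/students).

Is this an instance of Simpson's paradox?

No

Remedial: Valley 341/1303 = 26.2%, Hilltop 596/1827 = 32.6% → Hilltop
General: Valley 153/456 = 33.6%, Hilltop 147/368 = 39.9% → Hilltop
Honors: Valley 41/52 = 78.8%, Hilltop 51/59 = 86.4% → Hilltop
Overall: Valley 535/1811 = 29.5%, Hilltop 794/2254 = 35.2% → Hilltop
Hilltop wins overall and in every student group — no reversal.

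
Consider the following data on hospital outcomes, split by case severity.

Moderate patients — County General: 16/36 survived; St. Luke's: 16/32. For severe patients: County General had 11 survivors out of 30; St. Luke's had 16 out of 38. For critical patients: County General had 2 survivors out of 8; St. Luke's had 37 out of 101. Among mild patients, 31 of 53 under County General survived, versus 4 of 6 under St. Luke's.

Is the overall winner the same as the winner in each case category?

Moderate: County General 16/36 = 44.4%, St. Luke's 16/32 = 50.0% → St. Luke's
Severe: County General 11/30 = 36.7%, St. Luke's 16/38 = 42.1% → St. Luke's
Critical: County General 2/8 = 25.0%, St. Luke's 37/101 = 36.6% → St. Luke's
Mild: County General 31/53 = 58.5%, St. Luke's 4/6 = 66.7% → St. Luke's
Overall: County General 60/127 = 47.2%, St. Luke's 73/177 = 41.2% → County General
St. Luke's wins each case group but County General wins overall — the comparison reverses. St. Luke's's patients skew toward critical, which has a lower base rate.

No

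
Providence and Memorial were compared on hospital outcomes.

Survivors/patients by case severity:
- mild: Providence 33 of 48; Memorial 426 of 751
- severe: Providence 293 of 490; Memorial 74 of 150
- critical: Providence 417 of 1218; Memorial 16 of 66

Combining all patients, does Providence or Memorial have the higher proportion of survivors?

Memorial

Mild: Providence 33/48 = 68.8%, Memorial 426/751 = 56.7% → Providence
Severe: Providence 293/490 = 59.8%, Memorial 74/150 = 49.3% → Providence
Critical: Providence 417/1218 = 34.2%, Memorial 16/66 = 24.2% → Providence
Overall: Providence 743/1756 = 42.3%, Memorial 516/967 = 53.4% → Memorial
(Providence wins every case group but Memorial wins overall — Providence's patients skew toward the low-rate critical group.)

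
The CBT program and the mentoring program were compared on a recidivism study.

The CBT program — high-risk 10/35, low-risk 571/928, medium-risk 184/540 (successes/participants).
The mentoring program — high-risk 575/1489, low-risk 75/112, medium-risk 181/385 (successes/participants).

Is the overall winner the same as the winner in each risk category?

High-risk: the CBT program 10/35 = 28.6%, the mentoring program 575/1489 = 38.6% → the mentoring program
Low-risk: the CBT program 571/928 = 61.5%, the mentoring program 75/112 = 67.0% → the mentoring program
Medium-risk: the CBT program 184/540 = 34.1%, the mentoring program 181/385 = 47.0% → the mentoring program
Overall: the CBT program 765/1503 = 50.9%, the mentoring program 831/1986 = 41.8% → the CBT program
The mentoring program wins each risk group but the CBT program wins overall — the comparison reverses. The mentoring program's participants skew toward high-risk, which has a lower base rate.

No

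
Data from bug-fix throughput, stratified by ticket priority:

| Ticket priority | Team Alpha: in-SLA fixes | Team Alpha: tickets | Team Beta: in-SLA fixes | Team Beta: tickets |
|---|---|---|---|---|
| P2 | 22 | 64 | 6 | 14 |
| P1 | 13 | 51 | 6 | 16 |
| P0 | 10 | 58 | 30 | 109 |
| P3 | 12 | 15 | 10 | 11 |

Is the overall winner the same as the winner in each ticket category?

P2: Team Alpha 22/64 = 34.4%, Team Beta 6/14 = 42.9% → Team Beta
P1: Team Alpha 13/51 = 25.5%, Team Beta 6/16 = 37.5% → Team Beta
P0: Team Alpha 10/58 = 17.2%, Team Beta 30/109 = 27.5% → Team Beta
P3: Team Alpha 12/15 = 80.0%, Team Beta 10/11 = 90.9% → Team Beta
Overall: Team Alpha 57/188 = 30.3%, Team Beta 52/150 = 34.7% → Team Beta
Team Beta wins overall and in every ticket group — no reversal.

Yes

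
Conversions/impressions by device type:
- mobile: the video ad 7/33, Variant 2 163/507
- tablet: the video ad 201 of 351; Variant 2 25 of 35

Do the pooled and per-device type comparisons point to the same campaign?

Mobile: the video ad 7/33 = 21.2%, Variant 2 163/507 = 32.1% → Variant 2
Tablet: the video ad 201/351 = 57.3%, Variant 2 25/35 = 71.4% → Variant 2
Overall: the video ad 208/384 = 54.2%, Variant 2 188/542 = 34.7% → the video ad
Variant 2 wins each device group but the video ad wins overall — the comparison reverses. Variant 2's impressions skew toward mobile, which has a lower base rate.

No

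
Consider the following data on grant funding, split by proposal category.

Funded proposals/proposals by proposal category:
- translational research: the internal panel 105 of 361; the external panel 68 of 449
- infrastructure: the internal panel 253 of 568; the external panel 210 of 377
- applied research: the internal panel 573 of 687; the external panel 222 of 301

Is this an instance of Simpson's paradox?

Translational research: the internal panel 105/361 = 29.1%, the external panel 68/449 = 15.1% → the internal panel
Infrastructure: the internal panel 253/568 = 44.5%, the external panel 210/377 = 55.7% → the external panel
Applied research: the internal panel 573/687 = 83.4%, the external panel 222/301 = 73.8% → the internal panel
Overall: the internal panel 931/1616 = 57.6%, the external panel 500/1127 = 44.4% → the internal panel
Neither sweeps: the internal panel wins 2 of 3 groups, the external panel wins 1. The internal panel wins overall but not every group — no Simpson reversal.

No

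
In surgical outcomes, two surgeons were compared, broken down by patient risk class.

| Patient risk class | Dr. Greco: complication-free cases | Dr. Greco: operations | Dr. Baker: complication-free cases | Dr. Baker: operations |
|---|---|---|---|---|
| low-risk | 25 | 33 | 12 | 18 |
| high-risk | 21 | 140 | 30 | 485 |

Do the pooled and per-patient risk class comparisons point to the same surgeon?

Low-risk: Dr. Greco 25/33 = 75.8%, Dr. Baker 12/18 = 66.7% → Dr. Greco
High-risk: Dr. Greco 21/140 = 15.0%, Dr. Baker 30/485 = 6.2% → Dr. Greco
Overall: Dr. Greco 46/173 = 26.6%, Dr. Baker 42/503 = 8.3% → Dr. Greco
Dr. Greco wins overall and in every patient risk group — no reversal.

Yes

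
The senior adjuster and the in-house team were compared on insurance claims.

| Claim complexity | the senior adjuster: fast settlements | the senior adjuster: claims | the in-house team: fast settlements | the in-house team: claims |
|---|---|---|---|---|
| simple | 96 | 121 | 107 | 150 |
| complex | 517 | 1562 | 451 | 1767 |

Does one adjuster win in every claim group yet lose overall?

No

Simple: the senior adjuster 96/121 = 79.3%, the in-house team 107/150 = 71.3% → the senior adjuster
Complex: the senior adjuster 517/1562 = 33.1%, the in-house team 451/1767 = 25.5% → the senior adjuster
Overall: the senior adjuster 613/1683 = 36.4%, the in-house team 558/1917 = 29.1% → the senior adjuster
The senior adjuster wins overall and in every claim group — no reversal.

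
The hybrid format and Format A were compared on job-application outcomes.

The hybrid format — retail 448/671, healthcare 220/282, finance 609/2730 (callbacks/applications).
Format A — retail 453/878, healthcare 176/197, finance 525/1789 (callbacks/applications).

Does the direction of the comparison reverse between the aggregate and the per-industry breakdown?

Retail: the hybrid format 448/671 = 66.8%, Format A 453/878 = 51.6% → the hybrid format
Healthcare: the hybrid format 220/282 = 78.0%, Format A 176/197 = 89.3% → Format A
Finance: the hybrid format 609/2730 = 22.3%, Format A 525/1789 = 29.3% → Format A
Overall: the hybrid format 1277/3683 = 34.7%, Format A 1154/2864 = 40.3% → Format A
Neither sweeps: the hybrid format wins 1 of 3 groups, Format A wins 2. Format A wins overall but not every group — no Simpson reversal.

No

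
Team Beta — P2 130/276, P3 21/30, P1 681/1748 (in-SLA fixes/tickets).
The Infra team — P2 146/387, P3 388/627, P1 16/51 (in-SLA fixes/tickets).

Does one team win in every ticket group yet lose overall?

P2: Team Beta 130/276 = 47.1%, the Infra team 146/387 = 37.7% → Team Beta
P3: Team Beta 21/30 = 70.0%, the Infra team 388/627 = 61.9% → Team Beta
P1: Team Beta 681/1748 = 39.0%, the Infra team 16/51 = 31.4% → Team Beta
Overall: Team Beta 832/2054 = 40.5%, the Infra team 550/1065 = 51.6% → the Infra team
Team Beta wins each ticket group but the Infra team wins overall — the comparison reverses. Team Beta's tickets skew toward P1, which has a lower base rate.

Yes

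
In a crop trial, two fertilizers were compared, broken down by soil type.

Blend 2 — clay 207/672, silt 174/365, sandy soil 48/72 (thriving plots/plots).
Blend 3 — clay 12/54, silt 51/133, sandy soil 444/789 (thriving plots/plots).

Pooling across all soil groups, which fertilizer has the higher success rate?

Blend 3

Clay: Blend 2 207/672 = 30.8%, Blend 3 12/54 = 22.2% → Blend 2
Silt: Blend 2 174/365 = 47.7%, Blend 3 51/133 = 38.3% → Blend 2
Sandy soil: Blend 2 48/72 = 66.7%, Blend 3 444/789 = 56.3% → Blend 2
Overall: Blend 2 429/1109 = 38.7%, Blend 3 507/976 = 51.9% → Blend 3
(Blend 2 wins every soil group but Blend 3 wins overall — Blend 2's plots skew toward the low-rate clay group.)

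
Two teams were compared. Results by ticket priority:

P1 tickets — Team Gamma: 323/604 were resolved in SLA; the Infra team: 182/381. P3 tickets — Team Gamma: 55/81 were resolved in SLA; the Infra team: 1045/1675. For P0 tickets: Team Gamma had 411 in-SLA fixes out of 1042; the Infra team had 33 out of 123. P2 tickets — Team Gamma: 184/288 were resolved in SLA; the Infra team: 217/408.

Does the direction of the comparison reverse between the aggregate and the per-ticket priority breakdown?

Yes

P1: Team Gamma 323/604 = 53.5%, the Infra team 182/381 = 47.8% → Team Gamma
P3: Team Gamma 55/81 = 67.9%, the Infra team 1045/1675 = 62.4% → Team Gamma
P0: Team Gamma 411/1042 = 39.4%, the Infra team 33/123 = 26.8% → Team Gamma
P2: Team Gamma 184/288 = 63.9%, the Infra team 217/408 = 53.2% → Team Gamma
Overall: Team Gamma 973/2015 = 48.3%, the Infra team 1477/2587 = 57.1% → the Infra team
Team Gamma wins each ticket group but the Infra team wins overall — the comparison reverses. Team Gamma's tickets skew toward P0, which has a lower base rate.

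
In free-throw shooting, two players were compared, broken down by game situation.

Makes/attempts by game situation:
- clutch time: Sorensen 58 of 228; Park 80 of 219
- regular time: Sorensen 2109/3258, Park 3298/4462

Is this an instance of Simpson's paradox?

No

Clutch time: Sorensen 58/228 = 25.4%, Park 80/219 = 36.5% → Park
Regular time: Sorensen 2109/3258 = 64.7%, Park 3298/4462 = 73.9% → Park
Overall: Sorensen 2167/3486 = 62.2%, Park 3378/4681 = 72.2% → Park
Park wins overall and in every game group — no reversal.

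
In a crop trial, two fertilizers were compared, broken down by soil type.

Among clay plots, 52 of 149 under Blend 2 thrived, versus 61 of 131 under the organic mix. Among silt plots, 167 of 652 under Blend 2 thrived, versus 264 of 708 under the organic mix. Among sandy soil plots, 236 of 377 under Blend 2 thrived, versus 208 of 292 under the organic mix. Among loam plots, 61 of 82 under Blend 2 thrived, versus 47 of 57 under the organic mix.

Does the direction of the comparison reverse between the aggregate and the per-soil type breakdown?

No

Clay: Blend 2 52/149 = 34.9%, the organic mix 61/131 = 46.6% → the organic mix
Silt: Blend 2 167/652 = 25.6%, the organic mix 264/708 = 37.3% → the organic mix
Sandy soil: Blend 2 236/377 = 62.6%, the organic mix 208/292 = 71.2% → the organic mix
Loam: Blend 2 61/82 = 74.4%, the organic mix 47/57 = 82.5% → the organic mix
Overall: Blend 2 516/1260 = 41.0%, the organic mix 580/1188 = 48.8% → the organic mix
The organic mix wins overall and in every soil group — no reversal.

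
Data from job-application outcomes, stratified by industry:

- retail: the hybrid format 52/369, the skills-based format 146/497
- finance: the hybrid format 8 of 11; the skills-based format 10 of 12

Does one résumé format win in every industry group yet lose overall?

Retail: the hybrid format 52/369 = 14.1%, the skills-based format 146/497 = 29.4% → the skills-based format
Finance: the hybrid format 8/11 = 72.7%, the skills-based format 10/12 = 83.3% → the skills-based format
Overall: the hybrid format 60/380 = 15.8%, the skills-based format 156/509 = 30.6% → the skills-based format
The skills-based format wins overall and in every industry group — no reversal.

No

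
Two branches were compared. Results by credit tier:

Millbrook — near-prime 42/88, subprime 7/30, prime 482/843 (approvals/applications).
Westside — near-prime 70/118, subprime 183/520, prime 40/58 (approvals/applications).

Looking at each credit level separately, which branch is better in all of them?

Near-prime: Millbrook 42/88 = 47.7%, Westside 70/118 = 59.3% → Westside
Subprime: Millbrook 7/30 = 23.3%, Westside 183/520 = 35.2% → Westside
Prime: Millbrook 482/843 = 57.2%, Westside 40/58 = 69.0% → Westside
Westside has the higher rate in all 3 groups.

Westside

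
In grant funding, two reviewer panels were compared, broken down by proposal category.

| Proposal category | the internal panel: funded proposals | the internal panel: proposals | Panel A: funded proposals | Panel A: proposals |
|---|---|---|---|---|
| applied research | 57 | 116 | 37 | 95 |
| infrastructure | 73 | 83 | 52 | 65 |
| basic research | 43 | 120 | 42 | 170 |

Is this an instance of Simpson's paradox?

Applied research: the internal panel 57/116 = 49.1%, Panel A 37/95 = 38.9% → the internal panel
Infrastructure: the internal panel 73/83 = 88.0%, Panel A 52/65 = 80.0% → the internal panel
Basic research: the internal panel 43/120 = 35.8%, Panel A 42/170 = 24.7% → the internal panel
Overall: the internal panel 173/319 = 54.2%, Panel A 131/330 = 39.7% → the internal panel
The internal panel wins overall and in every proposal group — no reversal.

No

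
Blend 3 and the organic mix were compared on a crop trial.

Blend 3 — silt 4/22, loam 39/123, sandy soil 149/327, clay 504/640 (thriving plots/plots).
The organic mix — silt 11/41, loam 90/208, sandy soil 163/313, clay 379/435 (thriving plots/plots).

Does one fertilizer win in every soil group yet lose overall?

No

Silt: Blend 3 4/22 = 18.2%, the organic mix 11/41 = 26.8% → the organic mix
Loam: Blend 3 39/123 = 31.7%, the organic mix 90/208 = 43.3% → the organic mix
Sandy soil: Blend 3 149/327 = 45.6%, the organic mix 163/313 = 52.1% → the organic mix
Clay: Blend 3 504/640 = 78.8%, the organic mix 379/435 = 87.1% → the organic mix
Overall: Blend 3 696/1112 = 62.6%, the organic mix 643/997 = 64.5% → the organic mix
The organic mix wins overall and in every soil group — no reversal.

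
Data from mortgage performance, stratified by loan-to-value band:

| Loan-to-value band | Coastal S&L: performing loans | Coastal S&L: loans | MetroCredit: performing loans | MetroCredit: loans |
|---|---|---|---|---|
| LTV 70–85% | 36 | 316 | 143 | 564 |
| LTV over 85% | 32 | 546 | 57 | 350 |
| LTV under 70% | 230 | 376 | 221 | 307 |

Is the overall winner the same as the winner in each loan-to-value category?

Yes

LTV 70–85%: Coastal S&L 36/316 = 11.4%, MetroCredit 143/564 = 25.4% → MetroCredit
LTV over 85%: Coastal S&L 32/546 = 5.9%, MetroCredit 57/350 = 16.3% → MetroCredit
LTV under 70%: Coastal S&L 230/376 = 61.2%, MetroCredit 221/307 = 72.0% → MetroCredit
Overall: Coastal S&L 298/1238 = 24.1%, MetroCredit 421/1221 = 34.5% → MetroCredit
MetroCredit wins overall and in every loan-to-value group — no reversal.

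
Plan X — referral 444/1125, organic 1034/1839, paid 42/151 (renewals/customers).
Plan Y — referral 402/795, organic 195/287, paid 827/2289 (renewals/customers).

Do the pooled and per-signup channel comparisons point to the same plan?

Referral: Plan X 444/1125 = 39.5%, Plan Y 402/795 = 50.6% → Plan Y
Organic: Plan X 1034/1839 = 56.2%, Plan Y 195/287 = 67.9% → Plan Y
Paid: Plan X 42/151 = 27.8%, Plan Y 827/2289 = 36.1% → Plan Y
Overall: Plan X 1520/3115 = 48.8%, Plan Y 1424/3371 = 42.2% → Plan X
Plan Y wins each signup group but Plan X wins overall — the comparison reverses. Plan Y's customers skew toward paid, which has a lower base rate.

No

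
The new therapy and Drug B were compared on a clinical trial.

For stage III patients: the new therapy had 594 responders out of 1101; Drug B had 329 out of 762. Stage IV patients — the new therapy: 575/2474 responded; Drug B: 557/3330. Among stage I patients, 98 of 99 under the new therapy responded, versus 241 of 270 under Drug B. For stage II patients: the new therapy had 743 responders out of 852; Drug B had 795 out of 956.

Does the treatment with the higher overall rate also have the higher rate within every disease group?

Stage III: the new therapy 594/1101 = 54.0%, Drug B 329/762 = 43.2% → the new therapy
Stage IV: the new therapy 575/2474 = 23.2%, Drug B 557/3330 = 16.7% → the new therapy
Stage I: the new therapy 98/99 = 99.0%, Drug B 241/270 = 89.3% → the new therapy
Stage II: the new therapy 743/852 = 87.2%, Drug B 795/956 = 83.2% → the new therapy
Overall: the new therapy 2010/4526 = 44.4%, Drug B 1922/5318 = 36.1% → the new therapy
The new therapy wins overall and in every disease group — no reversal.

Yes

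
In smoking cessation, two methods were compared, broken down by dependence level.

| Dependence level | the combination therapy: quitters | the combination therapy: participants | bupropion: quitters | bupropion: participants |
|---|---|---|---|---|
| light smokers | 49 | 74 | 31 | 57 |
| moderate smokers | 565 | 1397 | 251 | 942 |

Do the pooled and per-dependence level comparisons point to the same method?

Yes

Light smokers: the combination therapy 49/74 = 66.2%, bupropion 31/57 = 54.4% → the combination therapy
Moderate smokers: the combination therapy 565/1397 = 40.4%, bupropion 251/942 = 26.6% → the combination therapy
Overall: the combination therapy 614/1471 = 41.7%, bupropion 282/999 = 28.2% → the combination therapy
The combination therapy wins overall and in every dependence group — no reversal.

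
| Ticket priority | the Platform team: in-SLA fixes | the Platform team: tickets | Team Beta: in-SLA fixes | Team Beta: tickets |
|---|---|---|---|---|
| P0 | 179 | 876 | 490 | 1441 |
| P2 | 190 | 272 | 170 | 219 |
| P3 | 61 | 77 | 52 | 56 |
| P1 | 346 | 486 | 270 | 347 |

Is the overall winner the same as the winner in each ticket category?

Yes

P0: the Platform team 179/876 = 20.4%, Team Beta 490/1441 = 34.0% → Team Beta
P2: the Platform team 190/272 = 69.9%, Team Beta 170/219 = 77.6% → Team Beta
P3: the Platform team 61/77 = 79.2%, Team Beta 52/56 = 92.9% → Team Beta
P1: the Platform team 346/486 = 71.2%, Team Beta 270/347 = 77.8% → Team Beta
Overall: the Platform team 776/1711 = 45.4%, Team Beta 982/2063 = 47.6% → Team Beta
Team Beta wins overall and in every ticket group — no reversal.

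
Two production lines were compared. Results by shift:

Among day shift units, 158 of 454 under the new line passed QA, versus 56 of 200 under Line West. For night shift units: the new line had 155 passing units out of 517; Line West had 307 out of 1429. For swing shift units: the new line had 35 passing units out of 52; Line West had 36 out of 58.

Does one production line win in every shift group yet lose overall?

No

Day shift: the new line 158/454 = 34.8%, Line West 56/200 = 28.0% → the new line
Night shift: the new line 155/517 = 30.0%, Line West 307/1429 = 21.5% → the new line
Swing shift: the new line 35/52 = 67.3%, Line West 36/58 = 62.1% → the new line
Overall: the new line 348/1023 = 34.0%, Line West 399/1687 = 23.7% → the new line
The new line wins overall and in every shift group — no reversal.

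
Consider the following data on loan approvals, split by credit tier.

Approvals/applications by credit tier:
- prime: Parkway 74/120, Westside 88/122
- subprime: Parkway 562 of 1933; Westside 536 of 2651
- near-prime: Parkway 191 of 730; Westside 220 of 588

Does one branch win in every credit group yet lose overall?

No

Prime: Parkway 74/120 = 61.7%, Westside 88/122 = 72.1% → Westside
Subprime: Parkway 562/1933 = 29.1%, Westside 536/2651 = 20.2% → Parkway
Near-prime: Parkway 191/730 = 26.2%, Westside 220/588 = 37.4% → Westside
Overall: Parkway 827/2783 = 29.7%, Westside 844/3361 = 25.1% → Parkway
Neither sweeps: Parkway wins 1 of 3 groups, Westside wins 2. Parkway wins overall but not every group — no Simpson reversal.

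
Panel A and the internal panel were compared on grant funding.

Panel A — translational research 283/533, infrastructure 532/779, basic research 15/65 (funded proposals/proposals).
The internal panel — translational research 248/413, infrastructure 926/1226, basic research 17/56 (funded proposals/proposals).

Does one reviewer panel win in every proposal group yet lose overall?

No

Translational research: Panel A 283/533 = 53.1%, the internal panel 248/413 = 60.0% → the internal panel
Infrastructure: Panel A 532/779 = 68.3%, the internal panel 926/1226 = 75.5% → the internal panel
Basic research: Panel A 15/65 = 23.1%, the internal panel 17/56 = 30.4% → the internal panel
Overall: Panel A 830/1377 = 60.3%, the internal panel 1191/1695 = 70.3% → the internal panel
The internal panel wins overall and in every proposal group — no reversal.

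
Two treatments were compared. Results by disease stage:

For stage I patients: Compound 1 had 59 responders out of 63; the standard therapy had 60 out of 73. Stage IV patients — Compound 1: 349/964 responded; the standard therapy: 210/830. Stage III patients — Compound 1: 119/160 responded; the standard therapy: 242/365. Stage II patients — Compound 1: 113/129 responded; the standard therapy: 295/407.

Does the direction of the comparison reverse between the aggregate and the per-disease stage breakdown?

No

Stage I: Compound 1 59/63 = 93.7%, the standard therapy 60/73 = 82.2% → Compound 1
Stage IV: Compound 1 349/964 = 36.2%, the standard therapy 210/830 = 25.3% → Compound 1
Stage III: Compound 1 119/160 = 74.4%, the standard therapy 242/365 = 66.3% → Compound 1
Stage II: Compound 1 113/129 = 87.6%, the standard therapy 295/407 = 72.5% → Compound 1
Overall: Compound 1 640/1316 = 48.6%, the standard therapy 807/1675 = 48.2% → Compound 1
Compound 1 wins overall and in every disease group — no reversal.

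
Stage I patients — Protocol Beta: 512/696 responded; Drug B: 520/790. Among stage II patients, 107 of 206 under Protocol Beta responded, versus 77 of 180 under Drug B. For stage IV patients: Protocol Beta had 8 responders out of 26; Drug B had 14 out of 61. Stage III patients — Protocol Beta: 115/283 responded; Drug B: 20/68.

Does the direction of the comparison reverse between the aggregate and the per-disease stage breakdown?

Stage I: Protocol Beta 512/696 = 73.6%, Drug B 520/790 = 65.8% → Protocol Beta
Stage II: Protocol Beta 107/206 = 51.9%, Drug B 77/180 = 42.8% → Protocol Beta
Stage IV: Protocol Beta 8/26 = 30.8%, Drug B 14/61 = 23.0% → Protocol Beta
Stage III: Protocol Beta 115/283 = 40.6%, Drug B 20/68 = 29.4% → Protocol Beta
Overall: Protocol Beta 742/1211 = 61.3%, Drug B 631/1099 = 57.4% → Protocol Beta
Protocol Beta wins overall and in every disease group — no reversal.

No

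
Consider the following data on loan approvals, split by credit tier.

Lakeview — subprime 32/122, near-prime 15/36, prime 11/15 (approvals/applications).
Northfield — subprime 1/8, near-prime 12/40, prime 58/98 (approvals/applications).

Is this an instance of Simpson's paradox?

Yes

Subprime: Lakeview 32/122 = 26.2%, Northfield 1/8 = 12.5% → Lakeview
Near-prime: Lakeview 15/36 = 41.7%, Northfield 12/40 = 30.0% → Lakeview
Prime: Lakeview 11/15 = 73.3%, Northfield 58/98 = 59.2% → Lakeview
Overall: Lakeview 58/173 = 33.5%, Northfield 71/146 = 48.6% → Northfield
Lakeview wins each credit group but Northfield wins overall — the comparison reverses. Lakeview's applications skew toward subprime, which has a lower base rate.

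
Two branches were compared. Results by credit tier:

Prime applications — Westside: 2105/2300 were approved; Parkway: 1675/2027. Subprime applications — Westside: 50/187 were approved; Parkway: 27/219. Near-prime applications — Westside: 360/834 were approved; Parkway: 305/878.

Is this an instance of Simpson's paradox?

No

Prime: Westside 2105/2300 = 91.5%, Parkway 1675/2027 = 82.6% → Westside
Subprime: Westside 50/187 = 26.7%, Parkway 27/219 = 12.3% → Westside
Near-prime: Westside 360/834 = 43.2%, Parkway 305/878 = 34.7% → Westside
Overall: Westside 2515/3321 = 75.7%, Parkway 2007/3124 = 64.2% → Westside
Westside wins overall and in every credit group — no reversal.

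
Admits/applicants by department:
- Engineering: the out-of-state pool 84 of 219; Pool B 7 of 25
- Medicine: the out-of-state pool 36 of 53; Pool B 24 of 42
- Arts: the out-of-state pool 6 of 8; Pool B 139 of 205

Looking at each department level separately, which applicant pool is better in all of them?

Engineering: the out-of-state pool 84/219 = 38.4%, Pool B 7/25 = 28.0% → the out-of-state pool
Medicine: the out-of-state pool 36/53 = 67.9%, Pool B 24/42 = 57.1% → the out-of-state pool
Arts: the out-of-state pool 6/8 = 75.0%, Pool B 139/205 = 67.8% → the out-of-state pool
The out-of-state pool has the higher rate in all 3 groups.

the out-of-state pool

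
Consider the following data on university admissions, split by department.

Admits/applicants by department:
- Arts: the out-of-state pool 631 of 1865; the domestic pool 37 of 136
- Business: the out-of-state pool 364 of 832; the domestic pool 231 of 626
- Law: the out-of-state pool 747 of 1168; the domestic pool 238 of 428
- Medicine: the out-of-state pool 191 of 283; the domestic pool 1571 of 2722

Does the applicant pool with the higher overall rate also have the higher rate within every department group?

Arts: the out-of-state pool 631/1865 = 33.8%, the domestic pool 37/136 = 27.2% → the out-of-state pool
Business: the out-of-state pool 364/832 = 43.8%, the domestic pool 231/626 = 36.9% → the out-of-state pool
Law: the out-of-state pool 747/1168 = 64.0%, the domestic pool 238/428 = 55.6% → the out-of-state pool
Medicine: the out-of-state pool 191/283 = 67.5%, the domestic pool 1571/2722 = 57.7% → the out-of-state pool
Overall: the out-of-state pool 1933/4148 = 46.6%, the domestic pool 2077/3912 = 53.1% → the domestic pool
The out-of-state pool wins each department group but the domestic pool wins overall — the comparison reverses. The out-of-state pool's applicants skew toward Arts, which has a lower base rate.

No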